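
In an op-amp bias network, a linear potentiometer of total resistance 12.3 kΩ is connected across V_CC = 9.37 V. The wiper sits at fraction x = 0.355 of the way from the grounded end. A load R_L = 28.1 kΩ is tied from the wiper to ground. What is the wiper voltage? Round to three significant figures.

V_out ≈ 3.02 V

Split the track: R_lower = x·R_p = 4.367 kΩ, R_upper = (1−x)·R_p = 7.934 kΩ.
(x·R_p) ‖ R_L = 3.779 kΩ.
Then V_out = V_CC · 3.779/(7.934 + 3.779) = 3.023 V.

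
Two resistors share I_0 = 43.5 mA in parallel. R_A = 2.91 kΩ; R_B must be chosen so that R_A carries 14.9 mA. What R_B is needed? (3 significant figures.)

The fraction through R_A equals R_B/(R_A+R_B).
14.9/43.5 = R_B/(R_A + R_B) → R_B = R_A · (0.3425)/(1 − 0.3425) = 2.91 × 0.5210 = 1.516 kΩ.

R_B ≈ 1.52 kΩ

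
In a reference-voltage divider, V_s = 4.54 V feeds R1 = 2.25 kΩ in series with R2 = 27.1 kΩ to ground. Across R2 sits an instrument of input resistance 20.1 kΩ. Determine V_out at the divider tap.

V_out ≈ 3.80 V

The load sits in parallel with R2, giving an effective lower resistance R2' = R2·R_L/(R2+R_L) = 11.54 kΩ.
Then V_out = V_s · R2'/(R1 + R2') = 4.54 × 11.54/13.79 = 3.799 V.
(Unloaded it would be 4.19 V; the load pulls it down.)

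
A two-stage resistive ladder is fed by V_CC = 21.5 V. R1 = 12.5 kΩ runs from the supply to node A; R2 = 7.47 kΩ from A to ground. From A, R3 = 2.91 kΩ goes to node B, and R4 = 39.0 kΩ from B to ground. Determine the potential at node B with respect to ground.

V_B ≈ 6.73 V

Looking into the second stage from A: R3 + R4 = 41.91 kΩ appears in parallel with R2.
Effective lower resistance at A: R2 ‖ 41.91 = 6.340 kΩ.
V_A = 21.5 × 6.340/(12.5 + 6.340) = 7.235 V.
Then the unloaded second divider: V_B = V_A × R4/(R3+R4) = 7.235 × 0.9306 = 6.733 V.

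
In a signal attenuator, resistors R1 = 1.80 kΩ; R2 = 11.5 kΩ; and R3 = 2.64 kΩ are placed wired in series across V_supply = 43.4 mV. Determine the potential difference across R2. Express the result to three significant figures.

V ≈ 31.3 mV

Series total: ΣR = 1.80 + 11.5 + 2.64 = 15.94 kΩ.
Voltage divider: V = V_supply · (11.50 / 15.94) = 43.4 × 0.7215 = 31.31 mV.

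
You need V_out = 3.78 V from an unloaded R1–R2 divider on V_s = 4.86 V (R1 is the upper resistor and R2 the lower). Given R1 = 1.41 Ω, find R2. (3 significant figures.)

Required fraction k = V_out/V_s = 0.7778.
So R2 = R1 · V_out/(V_s − V_out) = 1.41 × 3.78/(4.86 − 3.78) = 1.41 × 3.500 = 4.935 Ω.

R2 ≈ 4.93 Ω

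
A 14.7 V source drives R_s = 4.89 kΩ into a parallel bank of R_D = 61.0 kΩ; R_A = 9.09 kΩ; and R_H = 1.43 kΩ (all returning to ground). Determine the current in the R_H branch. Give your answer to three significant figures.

Parallel bank: R_p = 1/(1/61.0 + 1/9.09 + 1/1.43) = 1.211 kΩ.
Node voltage V_A = V_in · R_p/(R_s + R_p) = 14.7 × 0.1985 = 2.918 V.
Branch current I = V_A/R_H = 2.918/1.43 = 2.041 mA.

I ≈ 2.04 mA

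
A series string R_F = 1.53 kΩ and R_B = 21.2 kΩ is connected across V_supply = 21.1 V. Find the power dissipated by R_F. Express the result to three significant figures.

ΣR = 22.73 kΩ → I = 21.1/22.73 = 0.9283 mA.
P(R_F) = I²·R_F = (0.9283)² × 1.53 = 1.318 mW.

P ≈ 1.32 mW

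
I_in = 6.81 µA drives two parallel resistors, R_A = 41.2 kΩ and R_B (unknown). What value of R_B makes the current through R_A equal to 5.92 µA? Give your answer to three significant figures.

R_B ≈ 274 kΩ

The fraction through R_A equals R_B/(R_A+R_B).
With f = 0.8693, R_B = R_A · f/(1−f) = 41.2 × 6.652 = 274.0 kΩ.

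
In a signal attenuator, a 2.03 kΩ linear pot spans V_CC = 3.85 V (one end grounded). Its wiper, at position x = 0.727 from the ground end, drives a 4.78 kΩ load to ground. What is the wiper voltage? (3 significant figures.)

Lower segment x·R_p = 1.476 kΩ; upper segment (1−x)·R_p = 0.5542 kΩ.
Lower segment in parallel with the load: 1.476 ‖ 4.78 = 1.128 kΩ.
V_out = 3.85 × 1.128/(0.5542 + 1.128) = 2.581 V.

V_out ≈ 2.58 V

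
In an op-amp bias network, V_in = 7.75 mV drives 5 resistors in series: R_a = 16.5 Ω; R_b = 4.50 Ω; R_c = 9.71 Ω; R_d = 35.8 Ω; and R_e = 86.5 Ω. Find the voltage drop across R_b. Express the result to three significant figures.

V ≈ 0.228 mV

Series total: ΣR = 16.5 + 4.50 + 9.71 + 35.8 + 86.5 = 153.0 Ω.
Voltage divider: V = V_in · (4.500 / 153.0) = 7.75 × 0.02941 = 0.2279 mV.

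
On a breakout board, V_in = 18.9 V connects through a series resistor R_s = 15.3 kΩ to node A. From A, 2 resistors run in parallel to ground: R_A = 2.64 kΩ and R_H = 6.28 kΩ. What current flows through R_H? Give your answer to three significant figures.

Combine the parallel branches: R_p = (1/2.64 + 1/6.28)⁻¹ = 1.859 kΩ.
V_A = 18.9 × 1.859/17.16 = 2.047 V.
Branch current I = V_A/R_H = 2.047/6.28 = 0.3260 mA.
(Equivalently: I_total = 1.101 mA, then current-divider fraction G_k/ΣG = 0.2960.)

I ≈ 0.326 mA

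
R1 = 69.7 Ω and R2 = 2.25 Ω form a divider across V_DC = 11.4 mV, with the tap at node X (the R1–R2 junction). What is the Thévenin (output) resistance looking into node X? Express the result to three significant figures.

With V_DC suppressed (replaced by a short), R_th = R1 ‖ R2 = (69.70 × 2.25)/(69.70 + 2.25) = 2.180 Ω.

R_th ≈ 2.18 Ω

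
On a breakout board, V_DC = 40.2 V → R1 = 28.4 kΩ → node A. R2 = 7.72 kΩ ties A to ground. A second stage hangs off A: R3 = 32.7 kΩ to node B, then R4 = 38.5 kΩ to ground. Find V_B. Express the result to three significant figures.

V_B ≈ 4.28 V

Node A sees R2 in parallel with the series input of stage 2, R3 + R4 = 71.20 kΩ.
R2 ‖ (R3+R4) = 6.965 kΩ.
So V_A = 40.2 × 0.1969 = 7.917 V.
V_B = V_A × 0.5407 = 4.281 V.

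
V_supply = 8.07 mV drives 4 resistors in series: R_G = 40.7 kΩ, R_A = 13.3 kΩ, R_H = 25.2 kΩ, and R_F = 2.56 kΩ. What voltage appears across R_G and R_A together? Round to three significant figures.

Series total: ΣR = 40.7 + 13.3 + 25.2 + 2.56 = 81.76 kΩ.
R_{R_G..R_A} = 40.7 + 13.3 = 54.00 kΩ.
By the voltage-divider rule, V = 8.07 × 54.00/81.76 = 5.330 mV.

V ≈ 5.33 mV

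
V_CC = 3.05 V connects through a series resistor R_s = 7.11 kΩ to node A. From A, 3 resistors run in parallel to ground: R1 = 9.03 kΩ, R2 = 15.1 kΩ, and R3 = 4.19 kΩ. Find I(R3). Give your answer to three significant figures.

I ≈ 0.184 mA

Combine the parallel branches: R_p = (1/9.03 + 1/15.1 + 1/4.19)⁻¹ = 2.406 kΩ.
Node voltage V_A = V_CC · R_p/(R_s + R_p) = 3.05 × 0.2528 = 0.7711 V.
Branch current I = V_A/R3 = 0.7711/4.19 = 0.1840 mA.
(Check via current divider: I_total = 0.3205 mA; share G_k/ΣG = 0.5742 → same result.)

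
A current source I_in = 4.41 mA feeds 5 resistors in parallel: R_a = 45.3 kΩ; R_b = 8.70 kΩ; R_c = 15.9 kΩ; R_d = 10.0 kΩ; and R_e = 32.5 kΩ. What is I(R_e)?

I ≈ 0.410 mA

Conductances: ΣG = 1/45.3 + 1/8.70 + 1/15.9 + 1/10.0 + 1/32.5 = 0.3307 (1/kΩ).
Current divider: I(R_e) = I_in · G_k/ΣG = 4.41 × (0.03077/0.3307) = 4.41 × 0.09305 = 0.4103 mA.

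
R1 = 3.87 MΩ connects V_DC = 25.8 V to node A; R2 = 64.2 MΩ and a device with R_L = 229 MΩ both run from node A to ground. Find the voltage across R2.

V_out ≈ 24.0 V

The load sits in parallel with R2, giving an effective lower resistance R2' = R2·R_L/(R2+R_L) = 50.14 MΩ.
Voltage divider with the loaded lower leg: V_out = 25.8 × 50.14/(3.87 + 50.14) = 25.8 × 0.9284 = 23.95 V.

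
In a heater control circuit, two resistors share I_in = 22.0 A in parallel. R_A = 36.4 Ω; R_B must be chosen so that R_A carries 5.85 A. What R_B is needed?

The fraction through R_A equals R_B/(R_A+R_B).
5.85/22.0 = R_B/(R_A + R_B) → R_B = R_A · (0.2659)/(1 − 0.2659) = 36.4 × 0.3622 = 13.19 Ω.

R_B ≈ 13.2 Ω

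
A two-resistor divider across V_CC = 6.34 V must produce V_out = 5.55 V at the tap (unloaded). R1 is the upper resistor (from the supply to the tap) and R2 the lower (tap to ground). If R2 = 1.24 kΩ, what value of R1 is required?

R1 ≈ 0.177 kΩ

Required fraction k = V_out/V_CC = 0.8754.
R1 = R2·(1/k − 1) = 1.24 × 0.1423 = 0.1765 kΩ.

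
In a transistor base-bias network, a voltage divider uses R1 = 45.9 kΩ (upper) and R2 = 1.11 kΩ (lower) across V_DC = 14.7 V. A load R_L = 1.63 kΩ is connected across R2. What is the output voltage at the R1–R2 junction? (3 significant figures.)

The load sits in parallel with R2, giving an effective lower resistance R2' = R2·R_L/(R2+R_L) = 0.6603 kΩ.
Now apply the divider: V_out = 14.7 × 0.01418 = 0.2085 V.
(Unloaded it would be 0.347 V; the load pulls it down.)

V_out ≈ 0.208 V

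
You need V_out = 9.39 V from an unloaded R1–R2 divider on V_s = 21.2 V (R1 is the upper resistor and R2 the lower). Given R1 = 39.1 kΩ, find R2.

R2 ≈ 31.1 kΩ

V_out/V_s = R2/(R1+R2) = 0.4429.
So R2 = R1 · V_out/(V_s − V_out) = 39.1 × 9.39/(21.2 − 9.39) = 39.1 × 0.7951 = 31.09 kΩ.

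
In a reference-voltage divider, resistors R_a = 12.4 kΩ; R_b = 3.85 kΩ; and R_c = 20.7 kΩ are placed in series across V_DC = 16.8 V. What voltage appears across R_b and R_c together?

ΣR = 12.4 + 3.85 + 20.7 = 36.95 kΩ.
R_{R_b..R_c} = 3.85 + 20.7 = 24.55 kΩ.
By the voltage-divider rule, V = 16.8 × 24.55/36.95 = 11.16 V.

V ≈ 11.2 V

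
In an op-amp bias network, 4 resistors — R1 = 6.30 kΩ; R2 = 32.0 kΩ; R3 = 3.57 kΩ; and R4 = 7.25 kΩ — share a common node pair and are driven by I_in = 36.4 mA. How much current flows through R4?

Conductances: ΣG = 1/6.30 + 1/32.0 + 1/3.57 + 1/7.25 = 0.6080 (1/kΩ).
Current divider: I(R4) = I_in · G_k/ΣG = 36.4 × (0.1379/0.6080) = 36.4 × 0.2269 = 8.257 mA.

I ≈ 8.26 mA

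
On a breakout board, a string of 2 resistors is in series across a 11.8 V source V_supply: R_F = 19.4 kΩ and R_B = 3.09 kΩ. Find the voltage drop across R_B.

Series total: ΣR = 19.4 + 3.09 = 22.49 kΩ.
Voltage divider: V = V_supply · (3.090 / 22.49) = 11.8 × 0.1374 = 1.621 V.

V ≈ 1.62 V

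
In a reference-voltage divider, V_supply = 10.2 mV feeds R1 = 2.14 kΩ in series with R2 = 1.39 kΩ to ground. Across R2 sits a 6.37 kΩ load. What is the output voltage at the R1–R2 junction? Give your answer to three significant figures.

First combine the lower leg with the load: R2 ‖ R_L = 1.141 kΩ.
Voltage divider with the loaded lower leg: V_out = 10.2 × 1.141/(2.14 + 1.141) = 10.2 × 0.3478 = 3.547 mV.

V_out ≈ 3.55 mV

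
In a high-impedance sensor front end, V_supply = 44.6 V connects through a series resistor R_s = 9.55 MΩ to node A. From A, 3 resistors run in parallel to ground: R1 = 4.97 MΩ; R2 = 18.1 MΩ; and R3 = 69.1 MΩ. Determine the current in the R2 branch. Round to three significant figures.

I ≈ 0.687 µA

Parallel bank: R_p = 1/(1/4.97 + 1/18.1 + 1/69.1) = 3.691 MΩ.
V_A = 44.6 × 3.691/13.24 = 12.43 V.
Branch current I = V_A/R2 = 12.43/18.1 = 0.6869 µA.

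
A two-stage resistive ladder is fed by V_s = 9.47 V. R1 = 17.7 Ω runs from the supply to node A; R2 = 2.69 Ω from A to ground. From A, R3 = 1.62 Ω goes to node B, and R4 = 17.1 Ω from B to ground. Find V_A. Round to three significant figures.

The second stage (R3 + R4 = 18.72 Ω) loads node A in parallel with R2.
R2 ‖ (R3+R4) = 2.352 Ω.
So V_A = 9.47 × 0.1173 = 1.111 V.

V_A ≈ 1.11 V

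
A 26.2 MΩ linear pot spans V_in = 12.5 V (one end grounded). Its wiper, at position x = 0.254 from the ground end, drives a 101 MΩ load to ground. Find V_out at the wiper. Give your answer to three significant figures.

Split the track: R_lower = x·R_p = 6.655 MΩ, R_upper = (1−x)·R_p = 19.55 MΩ.
(x·R_p) ‖ R_L = 6.243 MΩ.
Loaded-divider output: V_out = 12.5 × 0.2421 = 3.026 V.

V_out ≈ 3.03 V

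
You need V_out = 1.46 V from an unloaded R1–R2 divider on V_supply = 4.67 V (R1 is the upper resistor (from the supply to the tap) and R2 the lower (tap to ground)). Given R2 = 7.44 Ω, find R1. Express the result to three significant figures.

R1 ≈ 16.4 Ω

The divider ratio is R2/(R1+R2) = 1.46/4.67 = 0.3126.
R1 = R2·(1/k − 1) = 7.44 × 2.199 = 16.36 Ω.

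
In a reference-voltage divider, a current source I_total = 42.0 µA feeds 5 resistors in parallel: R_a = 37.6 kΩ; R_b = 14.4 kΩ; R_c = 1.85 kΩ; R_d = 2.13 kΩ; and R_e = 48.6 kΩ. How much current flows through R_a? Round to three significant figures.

I ≈ 0.991 µA

Total conductance ΣG = 1/37.6 + 1/14.4 + 1/1.85 + 1/2.13 + 1/48.6 = 1.127 (units of 1/kΩ).
R_a takes the fraction G_k/ΣG = 0.02660/1.127 = 0.02361, so I = 42.0 × 0.02361 = 0.9915 µA.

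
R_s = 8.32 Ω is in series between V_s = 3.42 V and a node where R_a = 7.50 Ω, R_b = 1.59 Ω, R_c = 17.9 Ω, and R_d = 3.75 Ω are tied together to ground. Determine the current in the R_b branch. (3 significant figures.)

I ≈ 0.215 A

Parallel bank: R_p = 1/(1/7.50 + 1/1.59 + 1/17.9 + 1/3.75) = 0.9218 Ω.
Node voltage V_A = V_s · R_p/(R_s + R_p) = 3.42 × 0.09975 = 0.3411 V.
Branch current I = V_A/R_b = 0.3411/1.59 = 0.2145 A.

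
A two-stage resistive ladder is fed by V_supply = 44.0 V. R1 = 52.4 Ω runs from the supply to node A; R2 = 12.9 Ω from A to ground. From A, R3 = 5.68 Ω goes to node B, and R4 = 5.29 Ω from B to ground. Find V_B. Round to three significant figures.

V_B ≈ 2.16 V

The second stage (R3 + R4 = 10.97 Ω) loads node A in parallel with R2.
Effective lower resistance at A: R2 ‖ 10.97 = 5.928 Ω.
So V_A = 44.0 × 0.1016 = 4.472 V.
Then the unloaded second divider: V_B = V_A × R4/(R3+R4) = 4.472 × 0.4822 = 2.157 V.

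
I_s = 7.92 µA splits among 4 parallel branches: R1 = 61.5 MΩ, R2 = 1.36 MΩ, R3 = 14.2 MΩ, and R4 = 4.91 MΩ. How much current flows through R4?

I ≈ 1.57 µA

Total conductance ΣG = 1/61.5 + 1/1.36 + 1/14.2 + 1/4.91 = 1.026 (units of 1/MΩ).
By the current-divider rule, I = I_s · G_k/ΣG = 7.92 × 0.1986 = 1.573 µA.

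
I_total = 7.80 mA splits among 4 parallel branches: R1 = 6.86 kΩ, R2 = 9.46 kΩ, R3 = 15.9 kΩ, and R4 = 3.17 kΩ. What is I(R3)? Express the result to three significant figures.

I ≈ 0.779 mA

Conductances: ΣG = 1/6.86 + 1/9.46 + 1/15.9 + 1/3.17 = 0.6298 (1/kΩ).
Current divider: I(R3) = I_total · G_k/ΣG = 7.80 × (0.06289/0.6298) = 7.80 × 0.09986 = 0.7789 mA.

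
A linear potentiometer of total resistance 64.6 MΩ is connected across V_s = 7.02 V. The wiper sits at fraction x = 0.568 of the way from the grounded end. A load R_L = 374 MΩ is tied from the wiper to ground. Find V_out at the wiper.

V_out ≈ 3.83 V

Lower segment x·R_p = 36.69 MΩ; upper segment (1−x)·R_p = 27.91 MΩ.
R_L loads the lower segment: effective lower R = 33.41 MΩ.
Loaded-divider output: V_out = 7.02 × 0.5449 = 3.825 V.
(Unloaded: V_out = x·V_s = 3.99 V.)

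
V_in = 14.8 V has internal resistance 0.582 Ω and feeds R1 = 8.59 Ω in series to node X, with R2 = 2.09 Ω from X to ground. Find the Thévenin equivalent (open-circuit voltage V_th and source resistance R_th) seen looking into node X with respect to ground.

V_th ≈ 2.75 V, R_th ≈ 1.70 Ω

R1' = 0.582 + 8.59 = 9.172 Ω (source resistance + R1).
Open-circuit (no load on X): V_th = V_in · R2/(R1' + R2) = 14.8 × 2.09/(9.172 + 2.09) = 2.747 V.
Zeroing V_in shorts the top of R1' to ground, so R_th = R1' ‖ R2 = 1.702 Ω.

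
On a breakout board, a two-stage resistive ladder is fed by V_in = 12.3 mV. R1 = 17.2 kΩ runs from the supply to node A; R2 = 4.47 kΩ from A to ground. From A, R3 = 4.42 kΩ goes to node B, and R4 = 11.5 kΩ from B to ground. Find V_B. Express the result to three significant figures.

V_B ≈ 1.50 mV

Node A sees R2 in parallel with the series input of stage 2, R3 + R4 = 15.92 kΩ.
R2 ‖ (R3+R4) = 3.490 kΩ.
First divider: V_A = V_in · 3.490/(17.2 + 3.490) = 2.075 mV.
Stage 2 is unloaded, so V_B = V_A · R4/(R3+R4) = 2.075 × 11.5/15.92 = 1.499 mV.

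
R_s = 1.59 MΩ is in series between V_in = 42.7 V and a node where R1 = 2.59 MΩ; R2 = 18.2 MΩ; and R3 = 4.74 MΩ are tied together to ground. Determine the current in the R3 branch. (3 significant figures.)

Combine the parallel branches: R_p = (1/2.59 + 1/18.2 + 1/4.74)⁻¹ = 1.534 MΩ.
Node voltage V_A = V_in · R_p/(R_s + R_p) = 42.7 × 0.4910 = 20.97 V.
I(R3) = V_A / R3 = 20.97/4.74 = 4.423 µA.

I ≈ 4.42 µA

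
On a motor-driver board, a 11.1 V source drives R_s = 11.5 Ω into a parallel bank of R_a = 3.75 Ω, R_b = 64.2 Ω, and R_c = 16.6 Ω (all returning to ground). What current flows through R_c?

I ≈ 0.135 A

Parallel bank: R_p = 1/(1/3.75 + 1/64.2 + 1/16.6) = 2.920 Ω.
Node voltage V_A = V_s · R_p/(R_s + R_p) = 11.1 × 0.2025 = 2.248 V.
I(R_c) = V_A / R_c = 2.248/16.6 = 0.1354 A.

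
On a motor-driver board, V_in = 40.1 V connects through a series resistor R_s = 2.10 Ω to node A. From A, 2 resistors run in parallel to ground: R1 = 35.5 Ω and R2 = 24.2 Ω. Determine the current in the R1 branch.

I ≈ 0.986 A

Parallel bank: R_p = 1/(1/35.5 + 1/24.2) = 14.39 Ω.
Node voltage V_A = V_in · R_p/(R_s + R_p) = 40.1 × 0.8727 = 34.99 V.
Branch current I = V_A/R1 = 34.99/35.5 = 0.9857 A.
(Equivalently: I_total = 2.432 A, then current-divider fraction G_k/ΣG = 0.4054.)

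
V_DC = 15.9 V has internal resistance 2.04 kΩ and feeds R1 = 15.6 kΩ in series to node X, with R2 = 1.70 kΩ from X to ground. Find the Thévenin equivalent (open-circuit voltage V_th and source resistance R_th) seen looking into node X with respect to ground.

R1' = 2.04 + 15.6 = 17.64 kΩ (source resistance + R1).
V_th is the unloaded tap voltage: V_DC · R2/(R1'+R2) = 15.9 × 0.08790 = 1.398 V.
Looking into X with the source shorted: R_th = R1'·R2/(R1'+R2) = 17.64 × 1.70/19.34 = 1.551 kΩ.

V_th ≈ 1.40 V, R_th ≈ 1.55 kΩ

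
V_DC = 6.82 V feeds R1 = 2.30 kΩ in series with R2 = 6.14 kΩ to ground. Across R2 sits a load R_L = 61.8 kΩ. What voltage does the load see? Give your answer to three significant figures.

V_out ≈ 4.83 V

The load sits in parallel with R2, giving an effective lower resistance R2' = R2·R_L/(R2+R_L) = 5.585 kΩ.
Now apply the divider: V_out = 6.82 × 0.7083 = 4.831 V.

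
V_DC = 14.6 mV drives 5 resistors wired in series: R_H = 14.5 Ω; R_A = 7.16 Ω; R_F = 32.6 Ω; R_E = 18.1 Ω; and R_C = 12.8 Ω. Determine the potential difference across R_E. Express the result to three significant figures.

V ≈ 3.10 mV

Series total: ΣR = 14.5 + 7.16 + 32.6 + 18.1 + 12.8 = 85.16 Ω.
By the voltage-divider rule, V = 14.6 × 18.10/85.16 = 3.103 mV.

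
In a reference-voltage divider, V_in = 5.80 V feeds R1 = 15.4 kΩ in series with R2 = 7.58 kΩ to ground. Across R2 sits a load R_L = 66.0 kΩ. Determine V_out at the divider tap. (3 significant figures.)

V_out ≈ 1.78 V

The load sits in parallel with R2, giving an effective lower resistance R2' = R2·R_L/(R2+R_L) = 6.799 kΩ.
Now apply the divider: V_out = 5.80 × 0.3063 = 1.776 V.
(Unloaded it would be 1.91 V; the load pulls it down.)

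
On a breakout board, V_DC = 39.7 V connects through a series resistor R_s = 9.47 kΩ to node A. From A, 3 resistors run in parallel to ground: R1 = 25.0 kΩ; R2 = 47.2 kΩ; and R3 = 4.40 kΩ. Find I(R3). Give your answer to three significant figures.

I ≈ 2.42 mA

Combine the parallel branches: R_p = (1/25.0 + 1/47.2 + 1/4.40)⁻¹ = 3.467 kΩ.
V_A by voltage divider: V_A = 39.7 × 3.467/(9.47 + 3.467) = 10.64 V.
I(R3) = V_A / R3 = 10.64/4.40 = 2.418 mA.
(Equivalently: I_total = 3.069 mA, then current-divider fraction G_k/ΣG = 0.7879.)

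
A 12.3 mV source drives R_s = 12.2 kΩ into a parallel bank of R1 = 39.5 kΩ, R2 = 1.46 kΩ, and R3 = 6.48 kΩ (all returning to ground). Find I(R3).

I ≈ 0.164 µA

Combine the parallel branches: R_p = (1/39.5 + 1/1.46 + 1/6.48)⁻¹ = 1.157 kΩ.
Node voltage V_A = V_s · R_p/(R_s + R_p) = 12.3 × 0.08660 = 1.065 mV.
I(R3) = V_A / R3 = 1.065/6.48 = 0.1644 µA.
(Check via current divider: I_total = 0.9209 µA; share G_k/ΣG = 0.1785 → same result.)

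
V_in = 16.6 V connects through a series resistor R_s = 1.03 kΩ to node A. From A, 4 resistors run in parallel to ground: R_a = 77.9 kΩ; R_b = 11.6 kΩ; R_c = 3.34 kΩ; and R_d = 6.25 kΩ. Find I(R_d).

I ≈ 1.69 mA

Combine the parallel branches: R_p = (1/77.9 + 1/11.6 + 1/3.34 + 1/6.25)⁻¹ = 1.791 kΩ.
V_A by voltage divider: V_A = 16.6 × 1.791/(1.03 + 1.791) = 10.54 V.
I(R_d) = V_A / R_d = 10.54/6.25 = 1.686 mA.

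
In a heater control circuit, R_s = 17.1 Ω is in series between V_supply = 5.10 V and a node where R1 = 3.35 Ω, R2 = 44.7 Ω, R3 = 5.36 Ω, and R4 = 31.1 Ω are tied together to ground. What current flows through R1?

Equivalent of the parallel group: R_p = 1.853 Ω.
V_A = 5.10 × 1.853/18.95 = 0.4987 V.
I(R1) = V_A / R1 = 0.4987/3.35 = 0.1489 A.

I ≈ 0.149 A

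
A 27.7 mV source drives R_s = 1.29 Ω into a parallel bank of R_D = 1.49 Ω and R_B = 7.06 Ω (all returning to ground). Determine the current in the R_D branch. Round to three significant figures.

Combine the parallel branches: R_p = (1/1.49 + 1/7.06)⁻¹ = 1.230 Ω.
Node voltage V_A = V_s · R_p/(R_s + R_p) = 27.7 × 0.4882 = 13.52 mV.
Branch current I = V_A/R_D = 13.52/1.49 = 9.075 mA.

I ≈ 9.08 mA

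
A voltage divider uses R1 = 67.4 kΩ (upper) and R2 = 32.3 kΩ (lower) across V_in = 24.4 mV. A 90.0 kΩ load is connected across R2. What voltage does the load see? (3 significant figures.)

V_out ≈ 6.36 mV

The load sits in parallel with R2, giving an effective lower resistance R2' = R2·R_L/(R2+R_L) = 23.77 kΩ.
Voltage divider with the loaded lower leg: V_out = 24.4 × 23.77/(67.4 + 23.77) = 24.4 × 0.2607 = 6.361 mV.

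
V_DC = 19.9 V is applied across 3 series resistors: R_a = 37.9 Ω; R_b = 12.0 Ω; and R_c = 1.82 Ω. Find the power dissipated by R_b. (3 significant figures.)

Series current I = V_DC/ΣR = 19.9/51.72 = 0.3848 A.
P = I²R = 0.1480 × 12.0 = 1.777 W.

P ≈ 1.78 W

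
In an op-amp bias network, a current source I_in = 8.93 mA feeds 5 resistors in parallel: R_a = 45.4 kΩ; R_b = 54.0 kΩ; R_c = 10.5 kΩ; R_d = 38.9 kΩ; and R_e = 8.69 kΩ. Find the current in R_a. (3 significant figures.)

ΣG = 1/45.4 + 1/54.0 + 1/10.5 + 1/38.9 + 1/8.69 = 0.2766.
R_a takes the fraction G_k/ΣG = 0.02203/0.2766 = 0.07964, so I = 8.93 × 0.07964 = 0.7112 mA.

I ≈ 0.711 mA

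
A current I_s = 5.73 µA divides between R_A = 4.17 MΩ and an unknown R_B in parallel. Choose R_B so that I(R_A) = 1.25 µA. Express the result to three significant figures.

The fraction through R_A equals R_B/(R_A+R_B).
With f = 0.2182, R_B = R_A · f/(1−f) = 4.17 × 0.2790 = 1.164 MΩ.

R_B ≈ 1.16 MΩ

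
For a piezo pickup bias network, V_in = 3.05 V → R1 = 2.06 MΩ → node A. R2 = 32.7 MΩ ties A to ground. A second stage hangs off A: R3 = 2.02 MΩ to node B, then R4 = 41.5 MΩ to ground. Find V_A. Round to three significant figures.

The second stage (R3 + R4 = 43.52 MΩ) loads node A in parallel with R2.
Effective lower resistance at A: R2 ‖ 43.52 = 18.67 MΩ.
First divider: V_A = V_in · 18.67/(2.06 + 18.67) = 2.747 V.

V_A ≈ 2.75 V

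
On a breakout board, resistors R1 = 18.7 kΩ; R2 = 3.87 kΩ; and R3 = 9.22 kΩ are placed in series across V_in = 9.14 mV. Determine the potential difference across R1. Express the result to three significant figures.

V ≈ 5.38 mV

Series total: ΣR = 18.7 + 3.87 + 9.22 = 31.79 kΩ.
By the voltage-divider rule, V = 9.14 × 18.70/31.79 = 5.376 mV.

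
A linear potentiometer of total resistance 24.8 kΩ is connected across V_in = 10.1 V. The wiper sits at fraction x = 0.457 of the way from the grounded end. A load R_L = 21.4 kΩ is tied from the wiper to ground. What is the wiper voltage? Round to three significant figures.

V_out ≈ 3.58 V

The pot divides into 13.47 kΩ above the wiper and 11.33 kΩ below.
Lower segment in parallel with the load: 11.33 ‖ 21.4 = 7.409 kΩ.
Loaded-divider output: V_out = 10.1 × 0.3549 = 3.585 V.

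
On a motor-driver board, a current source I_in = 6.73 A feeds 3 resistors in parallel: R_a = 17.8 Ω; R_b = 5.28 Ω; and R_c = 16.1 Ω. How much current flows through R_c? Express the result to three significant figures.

ΣG = 1/17.8 + 1/5.28 + 1/16.1 = 0.3077.
R_c takes the fraction G_k/ΣG = 0.06211/0.3077 = 0.2019, so I = 6.73 × 0.2019 = 1.359 A.

I ≈ 1.36 A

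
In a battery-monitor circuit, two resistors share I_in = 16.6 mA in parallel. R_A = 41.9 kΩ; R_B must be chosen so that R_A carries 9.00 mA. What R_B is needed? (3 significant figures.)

In a two-way split, I_A/I_in = R_B/(R_A + R_B).
9.00/16.6 = R_B/(R_A + R_B) → R_B = R_A · (0.5422)/(1 − 0.5422) = 41.9 × 1.184 = 49.62 kΩ.

R_B ≈ 49.6 kΩ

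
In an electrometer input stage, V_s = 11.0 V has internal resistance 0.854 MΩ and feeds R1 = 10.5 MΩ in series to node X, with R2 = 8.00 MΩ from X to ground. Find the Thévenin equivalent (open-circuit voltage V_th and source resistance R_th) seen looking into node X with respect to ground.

R1' = 0.854 + 10.5 = 11.35 MΩ (source resistance + R1).
With X open, the divider is unloaded: V_th = 11.0 × 8.00/19.35 = 4.547 V.
Zeroing V_s shorts the top of R1' to ground, so R_th = R1' ‖ R2 = 4.693 MΩ.

V_th ≈ 4.55 V, R_th ≈ 4.69 MΩ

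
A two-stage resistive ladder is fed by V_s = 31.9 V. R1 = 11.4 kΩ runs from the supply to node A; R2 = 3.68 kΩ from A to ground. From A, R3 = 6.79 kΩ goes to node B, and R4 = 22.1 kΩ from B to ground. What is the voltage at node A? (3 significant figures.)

V_A ≈ 7.10 V

Node A sees R2 in parallel with the series input of stage 2, R3 + R4 = 28.89 kΩ.
Effective lower resistance at A: R2 ‖ 28.89 = 3.264 kΩ.
V_A = 31.9 × 3.264/(11.4 + 3.264) = 7.101 V.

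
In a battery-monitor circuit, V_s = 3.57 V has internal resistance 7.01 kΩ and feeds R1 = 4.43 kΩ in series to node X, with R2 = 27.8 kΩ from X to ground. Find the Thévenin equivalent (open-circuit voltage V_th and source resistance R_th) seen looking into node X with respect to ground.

V_th ≈ 2.53 V, R_th ≈ 8.10 kΩ

R1' = 7.01 + 4.43 = 11.44 kΩ (source resistance + R1).
Open-circuit (no load on X): V_th = V_s · R2/(R1' + R2) = 3.57 × 27.8/(11.44 + 27.8) = 2.529 V.
With V_s suppressed (replaced by a short), R_th = R1' ‖ R2 = (11.44 × 27.8)/(11.44 + 27.8) = 8.105 kΩ.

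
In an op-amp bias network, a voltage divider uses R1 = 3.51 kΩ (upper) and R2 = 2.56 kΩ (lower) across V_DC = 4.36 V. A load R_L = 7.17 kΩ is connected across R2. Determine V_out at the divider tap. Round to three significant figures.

The load sits in parallel with R2, giving an effective lower resistance R2' = R2·R_L/(R2+R_L) = 1.886 kΩ.
Voltage divider with the loaded lower leg: V_out = 4.36 × 1.886/(3.51 + 1.886) = 4.36 × 0.3496 = 1.524 V.
(Unloaded it would be 1.84 V; the load pulls it down.)

V_out ≈ 1.52 V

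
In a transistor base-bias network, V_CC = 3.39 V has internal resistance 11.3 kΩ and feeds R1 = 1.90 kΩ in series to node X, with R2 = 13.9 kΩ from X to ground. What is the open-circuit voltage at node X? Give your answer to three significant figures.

V_th ≈ 1.74 V

R1' = 11.3 + 1.90 = 13.20 kΩ (source resistance + R1).
V_th is the unloaded tap voltage: V_CC · R2/(R1'+R2) = 3.39 × 0.5129 = 1.739 V.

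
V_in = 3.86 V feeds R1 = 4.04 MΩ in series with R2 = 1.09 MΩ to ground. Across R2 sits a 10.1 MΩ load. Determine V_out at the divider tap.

V_out ≈ 0.756 V

The load sits in parallel with R2, giving an effective lower resistance R2' = R2·R_L/(R2+R_L) = 0.9838 MΩ.
Now apply the divider: V_out = 3.86 × 0.1958 = 0.7559 V.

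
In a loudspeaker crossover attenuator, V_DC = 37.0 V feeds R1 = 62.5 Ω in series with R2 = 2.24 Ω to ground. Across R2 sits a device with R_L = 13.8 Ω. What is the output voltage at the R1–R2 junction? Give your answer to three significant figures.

V_out ≈ 1.11 V

First combine the lower leg with the load: R2 ‖ R_L = 1.927 Ω.
Voltage divider with the loaded lower leg: V_out = 37.0 × 1.927/(62.5 + 1.927) = 37.0 × 0.02991 = 1.107 V.
(Unloaded it would be 1.28 V; the load pulls it down.)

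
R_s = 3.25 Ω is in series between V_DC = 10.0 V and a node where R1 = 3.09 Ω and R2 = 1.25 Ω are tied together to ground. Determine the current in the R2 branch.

Equivalent of the parallel group: R_p = 0.8900 Ω.
Node voltage V_A = V_DC · R_p/(R_s + R_p) = 10.0 × 0.2150 = 2.150 V.
I(R2) = V_A / R2 = 2.150/1.25 = 1.720 A.

I ≈ 1.72 A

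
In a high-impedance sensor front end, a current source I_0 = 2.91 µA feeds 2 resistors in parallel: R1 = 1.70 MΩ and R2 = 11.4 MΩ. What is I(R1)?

With just two branches, the current splits inversely with resistance.
So I = 2.91 × 11.4/13.10 = 2.532 µA.

I ≈ 2.53 µA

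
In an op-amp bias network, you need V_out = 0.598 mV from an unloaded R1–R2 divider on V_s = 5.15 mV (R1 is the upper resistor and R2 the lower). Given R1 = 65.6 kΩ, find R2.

R2 ≈ 8.62 kΩ

The divider ratio is R2/(R1+R2) = 0.598/5.15 = 0.1161.
R2 = R1 · 0.1161/(1 − 0.1161) = 8.618 kΩ.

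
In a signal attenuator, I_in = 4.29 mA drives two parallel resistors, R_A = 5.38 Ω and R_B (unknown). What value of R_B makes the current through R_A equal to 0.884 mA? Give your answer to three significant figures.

Two-branch current divider: I_A = I_in · R_B/(R_A + R_B).
0.884/4.29 = R_B/(R_A + R_B) → R_B = R_A · (0.2061)/(1 − 0.2061) = 5.38 × 0.2595 = 1.396 Ω.

R_B ≈ 1.40 Ω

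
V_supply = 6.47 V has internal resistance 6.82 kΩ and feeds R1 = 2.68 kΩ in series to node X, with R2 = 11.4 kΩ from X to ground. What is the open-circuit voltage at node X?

R1' = 6.82 + 2.68 = 9.500 kΩ (source resistance + R1).
Open-circuit (no load on X): V_th = V_supply · R2/(R1' + R2) = 6.47 × 11.4/(9.500 + 11.4) = 3.529 V.

V_th ≈ 3.53 V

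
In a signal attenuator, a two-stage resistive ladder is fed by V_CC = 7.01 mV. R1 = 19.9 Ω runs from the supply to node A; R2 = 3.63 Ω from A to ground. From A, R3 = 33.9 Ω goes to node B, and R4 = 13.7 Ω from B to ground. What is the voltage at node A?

V_A ≈ 1.02 mV

Looking into the second stage from A: R3 + R4 = 47.60 Ω appears in parallel with R2.
Effective lower resistance at A: R2 ‖ 47.60 = 3.373 Ω.
V_A = 7.01 × 3.373/(19.9 + 3.373) = 1.016 mV.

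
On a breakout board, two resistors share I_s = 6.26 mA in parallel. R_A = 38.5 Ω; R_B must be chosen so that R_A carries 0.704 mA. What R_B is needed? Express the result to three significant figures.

R_B ≈ 4.88 Ω

The fraction through R_A equals R_B/(R_A+R_B).
0.704/6.26 = R_B/(R_A + R_B) → R_B = R_A · (0.1125)/(1 − 0.1125) = 38.5 × 0.1267 = 4.878 Ω.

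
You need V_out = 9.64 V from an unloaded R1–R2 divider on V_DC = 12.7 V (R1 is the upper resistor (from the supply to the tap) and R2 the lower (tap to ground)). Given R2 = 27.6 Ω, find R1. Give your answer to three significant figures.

The divider ratio is R2/(R1+R2) = 9.64/12.7 = 0.7591.
R1 = R2·(1/k − 1) = 27.6 × 0.3174 = 8.761 Ω.

R1 ≈ 8.76 Ω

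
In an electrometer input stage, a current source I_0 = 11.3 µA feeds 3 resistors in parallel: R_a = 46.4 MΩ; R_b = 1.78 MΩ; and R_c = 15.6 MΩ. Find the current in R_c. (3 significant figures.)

Conductances: ΣG = 1/46.4 + 1/1.78 + 1/15.6 = 0.6475 (1/MΩ).
Current divider: I(R_c) = I_0 · G_k/ΣG = 11.3 × (0.06410/0.6475) = 11.3 × 0.09901 = 1.119 µA.

I ≈ 1.12 µA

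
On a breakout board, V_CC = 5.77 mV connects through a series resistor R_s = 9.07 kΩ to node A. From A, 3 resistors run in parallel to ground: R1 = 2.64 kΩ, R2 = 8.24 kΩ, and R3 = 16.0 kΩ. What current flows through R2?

I ≈ 0.115 µA

Combine the parallel branches: R_p = (1/2.64 + 1/8.24 + 1/16.0)⁻¹ = 1.777 kΩ.
V_A = 5.77 × 1.777/10.85 = 0.9454 mV.
Branch current I = V_A/R2 = 0.9454/8.24 = 0.1147 µA.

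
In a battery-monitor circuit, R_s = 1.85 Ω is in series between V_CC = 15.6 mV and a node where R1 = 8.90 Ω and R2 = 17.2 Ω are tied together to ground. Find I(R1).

I ≈ 1.33 mA

Parallel bank: R_p = 1/(1/8.90 + 1/17.2) = 5.865 Ω.
Node voltage V_A = V_CC · R_p/(R_s + R_p) = 15.6 × 0.7602 = 11.86 mV.
Branch current I = V_A/R1 = 11.86/8.90 = 1.333 mA.
(Check via current divider: I_total = 2.022 mA; share G_k/ΣG = 0.6590 → same result.)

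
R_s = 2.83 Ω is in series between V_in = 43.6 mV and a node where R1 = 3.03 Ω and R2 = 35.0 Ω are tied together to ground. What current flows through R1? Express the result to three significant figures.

Combine the parallel branches: R_p = (1/3.03 + 1/35.0)⁻¹ = 2.789 Ω.
V_A by voltage divider: V_A = 43.6 × 2.789/(2.83 + 2.789) = 21.64 mV.
Branch current I = V_A/R1 = 21.64/3.03 = 7.142 mA.
(Check via current divider: I_total = 7.760 mA; share G_k/ΣG = 0.9203 → same result.)

I ≈ 7.14 mA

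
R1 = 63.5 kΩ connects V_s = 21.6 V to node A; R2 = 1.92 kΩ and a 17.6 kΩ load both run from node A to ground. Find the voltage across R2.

V_out ≈ 0.573 V

R2 ‖ R_L = (1.92 × 17.6)/(1.92 + 17.6) = 1.731 kΩ.
Then V_out = V_s · R2'/(R1 + R2') = 21.6 × 1.731/65.23 = 0.5732 V.
(Unloaded it would be 0.634 V; the load pulls it down.)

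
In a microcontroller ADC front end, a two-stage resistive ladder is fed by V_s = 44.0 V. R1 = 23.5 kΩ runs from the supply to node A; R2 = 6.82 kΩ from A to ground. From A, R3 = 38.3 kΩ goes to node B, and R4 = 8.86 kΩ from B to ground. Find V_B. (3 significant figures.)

Looking into the second stage from A: R3 + R4 = 47.16 kΩ appears in parallel with R2.
Effective lower resistance at A: R2 ‖ 47.16 = 5.958 kΩ.
First divider: V_A = V_s · 5.958/(23.5 + 5.958) = 8.900 V.
V_B = V_A × 0.1879 = 1.672 V.

V_B ≈ 1.67 V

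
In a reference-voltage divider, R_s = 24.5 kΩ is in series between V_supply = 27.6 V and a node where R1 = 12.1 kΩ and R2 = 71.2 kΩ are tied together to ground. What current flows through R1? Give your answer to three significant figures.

I ≈ 0.677 mA

Equivalent of the parallel group: R_p = 10.34 kΩ.
V_A by voltage divider: V_A = 27.6 × 10.34/(24.5 + 10.34) = 8.193 V.
I(R1) = V_A / R1 = 8.193/12.1 = 0.6771 mA.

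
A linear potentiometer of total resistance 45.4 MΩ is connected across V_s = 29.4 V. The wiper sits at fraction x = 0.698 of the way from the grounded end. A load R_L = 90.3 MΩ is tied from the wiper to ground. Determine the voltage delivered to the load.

V_out ≈ 18.6 V

Lower segment x·R_p = 31.69 MΩ; upper segment (1−x)·R_p = 13.71 MΩ.
R_L loads the lower segment: effective lower R = 23.46 MΩ.
Loaded-divider output: V_out = 29.4 × 0.6311 = 18.55 V.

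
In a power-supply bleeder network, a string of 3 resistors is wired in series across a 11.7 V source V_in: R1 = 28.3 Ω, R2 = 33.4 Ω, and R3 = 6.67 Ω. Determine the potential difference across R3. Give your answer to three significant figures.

V ≈ 1.14 V

Total series resistance ΣR = 28.3 + 33.4 + 6.67 = 68.37 Ω.
Voltage divider: V = V_in · (6.670 / 68.37) = 11.7 × 0.09756 = 1.141 V.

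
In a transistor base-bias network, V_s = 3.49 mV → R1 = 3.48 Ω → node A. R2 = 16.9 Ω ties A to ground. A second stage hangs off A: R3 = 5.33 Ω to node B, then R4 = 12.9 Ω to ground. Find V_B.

Node A sees R2 in parallel with the series input of stage 2, R3 + R4 = 18.23 Ω.
R2 ‖ (R3+R4) = 8.770 Ω.
First divider: V_A = V_s · 8.770/(3.48 + 8.770) = 2.499 mV.
V_B = V_A × 0.7076 = 1.768 mV.

V_B ≈ 1.77 mV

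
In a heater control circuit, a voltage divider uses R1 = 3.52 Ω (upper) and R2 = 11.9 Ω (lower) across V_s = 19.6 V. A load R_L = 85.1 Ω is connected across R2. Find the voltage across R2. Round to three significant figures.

V_out ≈ 14.7 V

The load sits in parallel with R2, giving an effective lower resistance R2' = R2·R_L/(R2+R_L) = 10.44 Ω.
Now apply the divider: V_out = 19.6 × 0.7479 = 14.66 V.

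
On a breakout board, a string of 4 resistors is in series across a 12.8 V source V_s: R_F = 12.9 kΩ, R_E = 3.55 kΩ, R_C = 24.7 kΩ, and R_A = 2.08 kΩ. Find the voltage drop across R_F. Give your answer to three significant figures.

V ≈ 3.82 V

ΣR = 12.9 + 3.55 + 24.7 + 2.08 = 43.23 kΩ.
V = V_s · R/ΣR = 12.8 × 0.2984 = 3.820 V.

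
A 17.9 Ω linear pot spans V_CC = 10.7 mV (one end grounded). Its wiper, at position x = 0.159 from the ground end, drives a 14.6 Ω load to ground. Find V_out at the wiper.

V_out ≈ 1.46 mV

Lower segment x·R_p = 2.846 Ω; upper segment (1−x)·R_p = 15.05 Ω.
(x·R_p) ‖ R_L = 2.382 Ω.
V_out = 10.7 × 2.382/(15.05 + 2.382) = 1.462 mV.
(Unloaded: V_out = x·V_CC = 1.70 mV.)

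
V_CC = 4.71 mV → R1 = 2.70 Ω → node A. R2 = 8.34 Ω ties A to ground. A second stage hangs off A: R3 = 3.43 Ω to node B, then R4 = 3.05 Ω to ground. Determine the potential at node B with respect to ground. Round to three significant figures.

Looking into the second stage from A: R3 + R4 = 6.480 Ω appears in parallel with R2.
R2 ‖ (R3+R4) = 3.647 Ω.
So V_A = 4.71 × 0.5746 = 2.706 mV.
Then the unloaded second divider: V_B = V_A × R4/(R3+R4) = 2.706 × 0.4707 = 1.274 mV.

V_B ≈ 1.27 mV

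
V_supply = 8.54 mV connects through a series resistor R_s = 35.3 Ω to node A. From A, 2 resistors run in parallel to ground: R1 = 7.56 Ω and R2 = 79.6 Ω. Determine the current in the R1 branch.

I ≈ 0.185 mA

Parallel bank: R_p = 1/(1/7.56 + 1/79.6) = 6.904 Ω.
V_A = 8.54 × 6.904/42.20 = 1.397 mV.
I(R1) = V_A / R1 = 1.397/7.56 = 0.1848 mA.
(Check via current divider: I_total = 0.2023 mA; share G_k/ΣG = 0.9133 → same result.)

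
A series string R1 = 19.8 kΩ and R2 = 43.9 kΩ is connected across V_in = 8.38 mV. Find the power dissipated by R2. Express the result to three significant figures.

P ≈ 0.760 nW

The common current is I = 8.38/63.70 = 0.1316 µA.
P(R2) = I²·R2 = (0.1316)² × 43.9 = 0.7598 nW.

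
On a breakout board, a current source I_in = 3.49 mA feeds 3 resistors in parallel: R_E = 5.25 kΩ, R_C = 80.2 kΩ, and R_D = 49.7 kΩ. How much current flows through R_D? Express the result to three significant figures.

I ≈ 0.315 mA

ΣG = 1/5.25 + 1/80.2 + 1/49.7 = 0.2231.
By the current-divider rule, I = I_in · G_k/ΣG = 3.49 × 0.09020 = 0.3148 mA.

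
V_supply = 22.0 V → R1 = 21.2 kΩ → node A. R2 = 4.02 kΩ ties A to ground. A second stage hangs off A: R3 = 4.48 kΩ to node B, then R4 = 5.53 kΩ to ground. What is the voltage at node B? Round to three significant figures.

The second stage (R3 + R4 = 10.01 kΩ) loads node A in parallel with R2.
R2 ‖ (R3+R4) = 2.868 kΩ.
V_A = 22.0 × 2.868/(21.2 + 2.868) = 2.622 V.
V_B = V_A × 0.5524 = 1.448 V.

V_B ≈ 1.45 V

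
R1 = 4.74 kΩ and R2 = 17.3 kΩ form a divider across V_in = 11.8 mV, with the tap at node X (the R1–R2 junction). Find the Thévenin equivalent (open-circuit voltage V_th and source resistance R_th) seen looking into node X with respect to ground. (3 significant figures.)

V_th is the unloaded tap voltage: V_in · R2/(R1+R2) = 11.8 × 0.7849 = 9.262 mV.
Looking into X with the source shorted: R_th = R1·R2/(R1+R2) = 4.740 × 17.3/22.04 = 3.721 kΩ.

V_th ≈ 9.26 mV, R_th ≈ 3.72 kΩ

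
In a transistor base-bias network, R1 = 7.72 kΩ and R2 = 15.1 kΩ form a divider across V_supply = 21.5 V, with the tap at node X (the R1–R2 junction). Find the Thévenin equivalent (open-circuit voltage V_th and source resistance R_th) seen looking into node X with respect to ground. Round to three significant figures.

V_th ≈ 14.2 V, R_th ≈ 5.11 kΩ

Open-circuit (no load on X): V_th = V_supply · R2/(R1 + R2) = 21.5 × 15.1/(7.720 + 15.1) = 14.23 V.
Zeroing V_supply shorts the top of R1 to ground, so R_th = R1 ‖ R2 = 5.108 kΩ.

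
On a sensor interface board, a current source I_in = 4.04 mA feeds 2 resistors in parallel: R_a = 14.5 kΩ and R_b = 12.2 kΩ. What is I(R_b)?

Two-branch current divider: I_k = I_in · R_other/(R_1 + R_2).
I(R_b) = 4.04 × 14.5/(14.5 + 12.2) = 4.04 × 0.5431 = 2.194 mA.

I ≈ 2.19 mA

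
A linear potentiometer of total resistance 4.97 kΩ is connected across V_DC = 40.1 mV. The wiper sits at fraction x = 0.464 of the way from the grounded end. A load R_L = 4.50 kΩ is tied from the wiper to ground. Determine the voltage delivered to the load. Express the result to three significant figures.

V_out ≈ 14.6 mV

The pot divides into 2.664 kΩ above the wiper and 2.306 kΩ below.
(x·R_p) ‖ R_L = 1.525 kΩ.
Loaded-divider output: V_out = 40.1 × 0.3640 = 14.60 mV.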